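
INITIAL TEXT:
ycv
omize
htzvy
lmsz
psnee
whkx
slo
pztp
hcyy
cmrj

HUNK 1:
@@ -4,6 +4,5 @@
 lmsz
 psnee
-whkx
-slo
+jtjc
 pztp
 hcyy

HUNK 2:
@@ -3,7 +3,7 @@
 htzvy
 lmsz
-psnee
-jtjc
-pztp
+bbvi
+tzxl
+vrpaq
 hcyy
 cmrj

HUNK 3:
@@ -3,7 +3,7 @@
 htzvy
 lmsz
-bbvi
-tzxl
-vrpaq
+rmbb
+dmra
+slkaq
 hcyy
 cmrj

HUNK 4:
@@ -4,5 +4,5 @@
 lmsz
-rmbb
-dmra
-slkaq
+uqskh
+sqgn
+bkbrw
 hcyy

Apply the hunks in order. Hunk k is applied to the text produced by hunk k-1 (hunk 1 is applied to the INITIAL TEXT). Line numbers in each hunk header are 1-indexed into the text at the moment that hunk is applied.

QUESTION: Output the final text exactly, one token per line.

Hunk 1: at line 4 remove [whkx,slo] add [jtjc] -> 9 lines: ycv omize htzvy lmsz psnee jtjc pztp hcyy cmrj
Hunk 2: at line 3 remove [psnee,jtjc,pztp] add [bbvi,tzxl,vrpaq] -> 9 lines: ycv omize htzvy lmsz bbvi tzxl vrpaq hcyy cmrj
Hunk 3: at line 3 remove [bbvi,tzxl,vrpaq] add [rmbb,dmra,slkaq] -> 9 lines: ycv omize htzvy lmsz rmbb dmra slkaq hcyy cmrj
Hunk 4: at line 4 remove [rmbb,dmra,slkaq] add [uqskh,sqgn,bkbrw] -> 9 lines: ycv omize htzvy lmsz uqskh sqgn bkbrw hcyy cmrj

Answer: ycv
omize
htzvy
lmsz
uqskh
sqgn
bkbrw
hcyy
cmrj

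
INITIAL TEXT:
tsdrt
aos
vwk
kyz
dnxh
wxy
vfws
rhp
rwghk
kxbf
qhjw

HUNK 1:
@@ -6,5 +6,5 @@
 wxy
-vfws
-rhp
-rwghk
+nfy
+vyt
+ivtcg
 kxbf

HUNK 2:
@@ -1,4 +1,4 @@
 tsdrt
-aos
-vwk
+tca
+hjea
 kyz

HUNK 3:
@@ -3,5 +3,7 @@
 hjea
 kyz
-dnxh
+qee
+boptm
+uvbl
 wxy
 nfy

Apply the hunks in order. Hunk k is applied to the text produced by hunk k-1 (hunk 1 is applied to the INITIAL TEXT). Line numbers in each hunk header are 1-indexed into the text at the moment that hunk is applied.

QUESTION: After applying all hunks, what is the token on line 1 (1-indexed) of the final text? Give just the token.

Hunk 1: at line 6 remove [vfws,rhp,rwghk] add [nfy,vyt,ivtcg] -> 11 lines: tsdrt aos vwk kyz dnxh wxy nfy vyt ivtcg kxbf qhjw
Hunk 2: at line 1 remove [aos,vwk] add [tca,hjea] -> 11 lines: tsdrt tca hjea kyz dnxh wxy nfy vyt ivtcg kxbf qhjw
Hunk 3: at line 3 remove [dnxh] add [qee,boptm,uvbl] -> 13 lines: tsdrt tca hjea kyz qee boptm uvbl wxy nfy vyt ivtcg kxbf qhjw
Final line 1: tsdrt

Answer: tsdrt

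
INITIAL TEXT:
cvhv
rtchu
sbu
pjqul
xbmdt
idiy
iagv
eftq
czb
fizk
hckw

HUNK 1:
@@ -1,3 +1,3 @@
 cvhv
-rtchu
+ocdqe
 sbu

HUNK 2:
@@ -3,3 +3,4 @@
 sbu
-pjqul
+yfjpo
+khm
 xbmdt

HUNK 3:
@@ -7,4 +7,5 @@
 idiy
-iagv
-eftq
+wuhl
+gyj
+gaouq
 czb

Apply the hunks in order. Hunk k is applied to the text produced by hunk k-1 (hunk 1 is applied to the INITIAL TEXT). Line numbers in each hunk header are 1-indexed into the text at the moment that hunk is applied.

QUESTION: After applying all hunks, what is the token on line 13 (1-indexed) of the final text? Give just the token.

Hunk 1: at line 1 remove [rtchu] add [ocdqe] -> 11 lines: cvhv ocdqe sbu pjqul xbmdt idiy iagv eftq czb fizk hckw
Hunk 2: at line 3 remove [pjqul] add [yfjpo,khm] -> 12 lines: cvhv ocdqe sbu yfjpo khm xbmdt idiy iagv eftq czb fizk hckw
Hunk 3: at line 7 remove [iagv,eftq] add [wuhl,gyj,gaouq] -> 13 lines: cvhv ocdqe sbu yfjpo khm xbmdt idiy wuhl gyj gaouq czb fizk hckw
Final line 13: hckw

Answer: hckw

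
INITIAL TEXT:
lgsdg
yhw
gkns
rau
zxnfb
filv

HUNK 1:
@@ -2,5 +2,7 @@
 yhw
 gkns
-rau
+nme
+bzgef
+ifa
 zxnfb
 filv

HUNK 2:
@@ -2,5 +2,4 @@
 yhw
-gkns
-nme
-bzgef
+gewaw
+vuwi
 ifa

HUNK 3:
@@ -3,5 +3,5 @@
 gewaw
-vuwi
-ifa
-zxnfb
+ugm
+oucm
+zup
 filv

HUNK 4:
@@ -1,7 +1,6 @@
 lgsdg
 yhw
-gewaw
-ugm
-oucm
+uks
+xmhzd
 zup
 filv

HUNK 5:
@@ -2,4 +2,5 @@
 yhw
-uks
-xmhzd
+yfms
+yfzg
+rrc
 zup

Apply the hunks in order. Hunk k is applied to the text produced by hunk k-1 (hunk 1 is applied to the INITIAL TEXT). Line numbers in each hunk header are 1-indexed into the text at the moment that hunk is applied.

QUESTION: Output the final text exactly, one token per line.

Answer: lgsdg
yhw
yfms
yfzg
rrc
zup
filv

Derivation:
Hunk 1: at line 2 remove [rau] add [nme,bzgef,ifa] -> 8 lines: lgsdg yhw gkns nme bzgef ifa zxnfb filv
Hunk 2: at line 2 remove [gkns,nme,bzgef] add [gewaw,vuwi] -> 7 lines: lgsdg yhw gewaw vuwi ifa zxnfb filv
Hunk 3: at line 3 remove [vuwi,ifa,zxnfb] add [ugm,oucm,zup] -> 7 lines: lgsdg yhw gewaw ugm oucm zup filv
Hunk 4: at line 1 remove [gewaw,ugm,oucm] add [uks,xmhzd] -> 6 lines: lgsdg yhw uks xmhzd zup filv
Hunk 5: at line 2 remove [uks,xmhzd] add [yfms,yfzg,rrc] -> 7 lines: lgsdg yhw yfms yfzg rrc zup filv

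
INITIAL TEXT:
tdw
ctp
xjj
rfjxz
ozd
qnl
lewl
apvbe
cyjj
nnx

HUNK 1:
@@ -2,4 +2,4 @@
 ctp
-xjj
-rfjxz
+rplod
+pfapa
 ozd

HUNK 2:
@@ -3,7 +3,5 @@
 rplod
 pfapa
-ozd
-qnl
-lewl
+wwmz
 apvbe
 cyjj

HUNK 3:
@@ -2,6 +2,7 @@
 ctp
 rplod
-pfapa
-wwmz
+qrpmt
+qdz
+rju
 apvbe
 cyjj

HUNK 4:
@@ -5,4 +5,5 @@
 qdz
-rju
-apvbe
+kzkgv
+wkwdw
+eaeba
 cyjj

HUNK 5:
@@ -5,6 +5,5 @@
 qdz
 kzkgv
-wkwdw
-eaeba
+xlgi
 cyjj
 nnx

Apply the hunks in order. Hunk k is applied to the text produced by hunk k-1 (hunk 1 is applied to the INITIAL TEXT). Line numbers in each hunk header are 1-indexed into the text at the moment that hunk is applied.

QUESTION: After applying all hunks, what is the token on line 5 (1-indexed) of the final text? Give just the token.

Hunk 1: at line 2 remove [xjj,rfjxz] add [rplod,pfapa] -> 10 lines: tdw ctp rplod pfapa ozd qnl lewl apvbe cyjj nnx
Hunk 2: at line 3 remove [ozd,qnl,lewl] add [wwmz] -> 8 lines: tdw ctp rplod pfapa wwmz apvbe cyjj nnx
Hunk 3: at line 2 remove [pfapa,wwmz] add [qrpmt,qdz,rju] -> 9 lines: tdw ctp rplod qrpmt qdz rju apvbe cyjj nnx
Hunk 4: at line 5 remove [rju,apvbe] add [kzkgv,wkwdw,eaeba] -> 10 lines: tdw ctp rplod qrpmt qdz kzkgv wkwdw eaeba cyjj nnx
Hunk 5: at line 5 remove [wkwdw,eaeba] add [xlgi] -> 9 lines: tdw ctp rplod qrpmt qdz kzkgv xlgi cyjj nnx
Final line 5: qdz

Answer: qdz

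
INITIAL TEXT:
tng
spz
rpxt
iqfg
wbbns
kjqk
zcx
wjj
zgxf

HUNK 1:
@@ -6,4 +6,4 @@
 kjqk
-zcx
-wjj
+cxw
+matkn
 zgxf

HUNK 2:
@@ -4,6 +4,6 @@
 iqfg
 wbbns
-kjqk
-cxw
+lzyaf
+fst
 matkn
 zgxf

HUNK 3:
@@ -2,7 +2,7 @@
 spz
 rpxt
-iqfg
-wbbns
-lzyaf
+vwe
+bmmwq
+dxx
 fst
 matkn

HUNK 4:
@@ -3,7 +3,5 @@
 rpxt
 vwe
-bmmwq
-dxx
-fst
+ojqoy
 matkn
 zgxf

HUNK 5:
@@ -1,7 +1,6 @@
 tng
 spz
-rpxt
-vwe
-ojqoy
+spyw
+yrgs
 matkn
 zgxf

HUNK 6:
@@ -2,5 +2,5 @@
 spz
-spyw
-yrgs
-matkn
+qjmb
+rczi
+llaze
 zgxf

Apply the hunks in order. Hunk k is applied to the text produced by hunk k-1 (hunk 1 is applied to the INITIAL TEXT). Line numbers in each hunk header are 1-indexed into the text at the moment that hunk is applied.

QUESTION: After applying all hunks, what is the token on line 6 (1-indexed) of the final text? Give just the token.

Hunk 1: at line 6 remove [zcx,wjj] add [cxw,matkn] -> 9 lines: tng spz rpxt iqfg wbbns kjqk cxw matkn zgxf
Hunk 2: at line 4 remove [kjqk,cxw] add [lzyaf,fst] -> 9 lines: tng spz rpxt iqfg wbbns lzyaf fst matkn zgxf
Hunk 3: at line 2 remove [iqfg,wbbns,lzyaf] add [vwe,bmmwq,dxx] -> 9 lines: tng spz rpxt vwe bmmwq dxx fst matkn zgxf
Hunk 4: at line 3 remove [bmmwq,dxx,fst] add [ojqoy] -> 7 lines: tng spz rpxt vwe ojqoy matkn zgxf
Hunk 5: at line 1 remove [rpxt,vwe,ojqoy] add [spyw,yrgs] -> 6 lines: tng spz spyw yrgs matkn zgxf
Hunk 6: at line 2 remove [spyw,yrgs,matkn] add [qjmb,rczi,llaze] -> 6 lines: tng spz qjmb rczi llaze zgxf
Final line 6: zgxf

Answer: zgxf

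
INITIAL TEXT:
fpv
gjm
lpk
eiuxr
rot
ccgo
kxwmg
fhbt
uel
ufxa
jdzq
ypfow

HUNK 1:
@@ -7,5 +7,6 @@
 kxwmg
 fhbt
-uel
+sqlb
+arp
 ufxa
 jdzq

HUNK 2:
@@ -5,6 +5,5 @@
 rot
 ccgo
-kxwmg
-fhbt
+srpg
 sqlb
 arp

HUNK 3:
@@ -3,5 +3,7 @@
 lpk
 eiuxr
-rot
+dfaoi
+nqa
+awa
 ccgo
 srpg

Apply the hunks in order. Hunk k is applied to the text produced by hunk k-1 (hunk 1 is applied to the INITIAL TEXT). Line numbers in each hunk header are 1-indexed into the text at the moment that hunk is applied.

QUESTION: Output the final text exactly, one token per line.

Hunk 1: at line 7 remove [uel] add [sqlb,arp] -> 13 lines: fpv gjm lpk eiuxr rot ccgo kxwmg fhbt sqlb arp ufxa jdzq ypfow
Hunk 2: at line 5 remove [kxwmg,fhbt] add [srpg] -> 12 lines: fpv gjm lpk eiuxr rot ccgo srpg sqlb arp ufxa jdzq ypfow
Hunk 3: at line 3 remove [rot] add [dfaoi,nqa,awa] -> 14 lines: fpv gjm lpk eiuxr dfaoi nqa awa ccgo srpg sqlb arp ufxa jdzq ypfow

Answer: fpv
gjm
lpk
eiuxr
dfaoi
nqa
awa
ccgo
srpg
sqlb
arp
ufxa
jdzq
ypfow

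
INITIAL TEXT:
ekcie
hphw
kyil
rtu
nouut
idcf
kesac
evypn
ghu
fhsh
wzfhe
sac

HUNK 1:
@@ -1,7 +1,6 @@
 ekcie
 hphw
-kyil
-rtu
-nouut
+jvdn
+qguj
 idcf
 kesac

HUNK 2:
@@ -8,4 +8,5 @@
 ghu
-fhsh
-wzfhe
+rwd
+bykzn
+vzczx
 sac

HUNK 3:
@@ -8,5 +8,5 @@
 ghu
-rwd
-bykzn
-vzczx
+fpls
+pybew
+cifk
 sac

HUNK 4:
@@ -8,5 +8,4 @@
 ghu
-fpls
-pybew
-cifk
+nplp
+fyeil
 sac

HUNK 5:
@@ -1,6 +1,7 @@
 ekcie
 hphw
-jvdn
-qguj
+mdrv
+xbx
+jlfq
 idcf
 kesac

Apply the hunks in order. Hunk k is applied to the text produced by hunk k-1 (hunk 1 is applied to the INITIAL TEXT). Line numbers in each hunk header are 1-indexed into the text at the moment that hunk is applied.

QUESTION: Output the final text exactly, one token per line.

Hunk 1: at line 1 remove [kyil,rtu,nouut] add [jvdn,qguj] -> 11 lines: ekcie hphw jvdn qguj idcf kesac evypn ghu fhsh wzfhe sac
Hunk 2: at line 8 remove [fhsh,wzfhe] add [rwd,bykzn,vzczx] -> 12 lines: ekcie hphw jvdn qguj idcf kesac evypn ghu rwd bykzn vzczx sac
Hunk 3: at line 8 remove [rwd,bykzn,vzczx] add [fpls,pybew,cifk] -> 12 lines: ekcie hphw jvdn qguj idcf kesac evypn ghu fpls pybew cifk sac
Hunk 4: at line 8 remove [fpls,pybew,cifk] add [nplp,fyeil] -> 11 lines: ekcie hphw jvdn qguj idcf kesac evypn ghu nplp fyeil sac
Hunk 5: at line 1 remove [jvdn,qguj] add [mdrv,xbx,jlfq] -> 12 lines: ekcie hphw mdrv xbx jlfq idcf kesac evypn ghu nplp fyeil sac

Answer: ekcie
hphw
mdrv
xbx
jlfq
idcf
kesac
evypn
ghu
nplp
fyeil
sac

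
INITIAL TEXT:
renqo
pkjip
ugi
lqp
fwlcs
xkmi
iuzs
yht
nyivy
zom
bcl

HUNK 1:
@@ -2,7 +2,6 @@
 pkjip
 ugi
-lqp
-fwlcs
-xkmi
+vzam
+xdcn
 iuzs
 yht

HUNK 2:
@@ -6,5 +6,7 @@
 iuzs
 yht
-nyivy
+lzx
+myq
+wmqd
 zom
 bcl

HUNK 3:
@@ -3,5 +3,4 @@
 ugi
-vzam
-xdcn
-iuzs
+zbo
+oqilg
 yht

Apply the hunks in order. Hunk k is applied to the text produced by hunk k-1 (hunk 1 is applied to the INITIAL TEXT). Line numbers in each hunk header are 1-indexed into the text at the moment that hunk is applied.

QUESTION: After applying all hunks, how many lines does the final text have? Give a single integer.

Hunk 1: at line 2 remove [lqp,fwlcs,xkmi] add [vzam,xdcn] -> 10 lines: renqo pkjip ugi vzam xdcn iuzs yht nyivy zom bcl
Hunk 2: at line 6 remove [nyivy] add [lzx,myq,wmqd] -> 12 lines: renqo pkjip ugi vzam xdcn iuzs yht lzx myq wmqd zom bcl
Hunk 3: at line 3 remove [vzam,xdcn,iuzs] add [zbo,oqilg] -> 11 lines: renqo pkjip ugi zbo oqilg yht lzx myq wmqd zom bcl
Final line count: 11

Answer: 11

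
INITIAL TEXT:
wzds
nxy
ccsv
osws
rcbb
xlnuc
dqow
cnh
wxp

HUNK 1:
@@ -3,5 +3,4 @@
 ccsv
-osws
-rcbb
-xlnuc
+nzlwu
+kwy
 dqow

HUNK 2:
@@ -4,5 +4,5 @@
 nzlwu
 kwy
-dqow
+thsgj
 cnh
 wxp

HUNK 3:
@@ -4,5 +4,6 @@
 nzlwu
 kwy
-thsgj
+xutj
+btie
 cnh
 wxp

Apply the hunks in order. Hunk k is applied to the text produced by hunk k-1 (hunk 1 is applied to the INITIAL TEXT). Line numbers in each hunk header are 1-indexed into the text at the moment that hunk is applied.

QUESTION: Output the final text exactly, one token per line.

Hunk 1: at line 3 remove [osws,rcbb,xlnuc] add [nzlwu,kwy] -> 8 lines: wzds nxy ccsv nzlwu kwy dqow cnh wxp
Hunk 2: at line 4 remove [dqow] add [thsgj] -> 8 lines: wzds nxy ccsv nzlwu kwy thsgj cnh wxp
Hunk 3: at line 4 remove [thsgj] add [xutj,btie] -> 9 lines: wzds nxy ccsv nzlwu kwy xutj btie cnh wxp

Answer: wzds
nxy
ccsv
nzlwu
kwy
xutj
btie
cnh
wxp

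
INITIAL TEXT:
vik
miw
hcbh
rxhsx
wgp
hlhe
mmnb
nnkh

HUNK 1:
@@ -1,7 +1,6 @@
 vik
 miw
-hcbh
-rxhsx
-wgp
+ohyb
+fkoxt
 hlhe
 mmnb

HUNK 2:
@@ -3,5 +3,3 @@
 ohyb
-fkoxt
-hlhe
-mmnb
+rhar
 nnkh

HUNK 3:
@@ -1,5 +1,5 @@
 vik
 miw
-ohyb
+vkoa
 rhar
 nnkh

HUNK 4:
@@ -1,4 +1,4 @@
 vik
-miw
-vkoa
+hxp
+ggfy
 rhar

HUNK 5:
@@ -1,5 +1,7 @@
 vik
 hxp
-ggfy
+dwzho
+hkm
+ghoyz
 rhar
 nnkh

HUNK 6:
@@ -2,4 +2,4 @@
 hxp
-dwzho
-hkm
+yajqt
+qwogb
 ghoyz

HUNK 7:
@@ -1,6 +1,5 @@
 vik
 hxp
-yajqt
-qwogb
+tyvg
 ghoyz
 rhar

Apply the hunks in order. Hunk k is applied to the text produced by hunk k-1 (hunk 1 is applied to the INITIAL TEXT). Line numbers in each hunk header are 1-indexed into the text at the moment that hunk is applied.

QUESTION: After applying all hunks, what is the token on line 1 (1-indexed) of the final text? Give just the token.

Answer: vik

Derivation:
Hunk 1: at line 1 remove [hcbh,rxhsx,wgp] add [ohyb,fkoxt] -> 7 lines: vik miw ohyb fkoxt hlhe mmnb nnkh
Hunk 2: at line 3 remove [fkoxt,hlhe,mmnb] add [rhar] -> 5 lines: vik miw ohyb rhar nnkh
Hunk 3: at line 1 remove [ohyb] add [vkoa] -> 5 lines: vik miw vkoa rhar nnkh
Hunk 4: at line 1 remove [miw,vkoa] add [hxp,ggfy] -> 5 lines: vik hxp ggfy rhar nnkh
Hunk 5: at line 1 remove [ggfy] add [dwzho,hkm,ghoyz] -> 7 lines: vik hxp dwzho hkm ghoyz rhar nnkh
Hunk 6: at line 2 remove [dwzho,hkm] add [yajqt,qwogb] -> 7 lines: vik hxp yajqt qwogb ghoyz rhar nnkh
Hunk 7: at line 1 remove [yajqt,qwogb] add [tyvg] -> 6 lines: vik hxp tyvg ghoyz rhar nnkh
Final line 1: vik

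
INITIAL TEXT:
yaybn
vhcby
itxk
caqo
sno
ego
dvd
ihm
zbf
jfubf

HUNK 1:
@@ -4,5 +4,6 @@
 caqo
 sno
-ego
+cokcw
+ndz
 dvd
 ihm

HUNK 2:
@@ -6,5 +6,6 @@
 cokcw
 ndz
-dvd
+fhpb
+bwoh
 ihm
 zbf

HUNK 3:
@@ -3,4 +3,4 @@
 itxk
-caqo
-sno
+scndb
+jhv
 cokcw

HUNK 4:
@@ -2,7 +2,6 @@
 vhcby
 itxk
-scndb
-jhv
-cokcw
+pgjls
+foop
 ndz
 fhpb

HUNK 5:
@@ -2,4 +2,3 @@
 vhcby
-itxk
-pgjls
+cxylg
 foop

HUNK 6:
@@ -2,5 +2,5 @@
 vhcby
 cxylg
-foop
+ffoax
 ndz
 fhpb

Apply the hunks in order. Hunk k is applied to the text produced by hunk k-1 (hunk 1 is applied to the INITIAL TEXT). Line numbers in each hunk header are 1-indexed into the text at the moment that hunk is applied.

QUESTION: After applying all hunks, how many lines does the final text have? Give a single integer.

Answer: 10

Derivation:
Hunk 1: at line 4 remove [ego] add [cokcw,ndz] -> 11 lines: yaybn vhcby itxk caqo sno cokcw ndz dvd ihm zbf jfubf
Hunk 2: at line 6 remove [dvd] add [fhpb,bwoh] -> 12 lines: yaybn vhcby itxk caqo sno cokcw ndz fhpb bwoh ihm zbf jfubf
Hunk 3: at line 3 remove [caqo,sno] add [scndb,jhv] -> 12 lines: yaybn vhcby itxk scndb jhv cokcw ndz fhpb bwoh ihm zbf jfubf
Hunk 4: at line 2 remove [scndb,jhv,cokcw] add [pgjls,foop] -> 11 lines: yaybn vhcby itxk pgjls foop ndz fhpb bwoh ihm zbf jfubf
Hunk 5: at line 2 remove [itxk,pgjls] add [cxylg] -> 10 lines: yaybn vhcby cxylg foop ndz fhpb bwoh ihm zbf jfubf
Hunk 6: at line 2 remove [foop] add [ffoax] -> 10 lines: yaybn vhcby cxylg ffoax ndz fhpb bwoh ihm zbf jfubf
Final line count: 10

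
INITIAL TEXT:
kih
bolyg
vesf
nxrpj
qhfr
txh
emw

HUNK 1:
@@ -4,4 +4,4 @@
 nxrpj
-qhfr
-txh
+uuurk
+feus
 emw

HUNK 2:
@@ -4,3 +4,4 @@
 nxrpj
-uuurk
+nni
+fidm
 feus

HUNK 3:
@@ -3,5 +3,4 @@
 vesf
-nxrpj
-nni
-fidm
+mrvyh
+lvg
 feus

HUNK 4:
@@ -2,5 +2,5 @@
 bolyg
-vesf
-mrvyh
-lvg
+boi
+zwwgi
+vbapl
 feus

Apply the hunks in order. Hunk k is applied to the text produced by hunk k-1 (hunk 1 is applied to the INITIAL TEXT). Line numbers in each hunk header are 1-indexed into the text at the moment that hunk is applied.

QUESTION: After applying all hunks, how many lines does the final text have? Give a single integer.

Hunk 1: at line 4 remove [qhfr,txh] add [uuurk,feus] -> 7 lines: kih bolyg vesf nxrpj uuurk feus emw
Hunk 2: at line 4 remove [uuurk] add [nni,fidm] -> 8 lines: kih bolyg vesf nxrpj nni fidm feus emw
Hunk 3: at line 3 remove [nxrpj,nni,fidm] add [mrvyh,lvg] -> 7 lines: kih bolyg vesf mrvyh lvg feus emw
Hunk 4: at line 2 remove [vesf,mrvyh,lvg] add [boi,zwwgi,vbapl] -> 7 lines: kih bolyg boi zwwgi vbapl feus emw
Final line count: 7

Answer: 7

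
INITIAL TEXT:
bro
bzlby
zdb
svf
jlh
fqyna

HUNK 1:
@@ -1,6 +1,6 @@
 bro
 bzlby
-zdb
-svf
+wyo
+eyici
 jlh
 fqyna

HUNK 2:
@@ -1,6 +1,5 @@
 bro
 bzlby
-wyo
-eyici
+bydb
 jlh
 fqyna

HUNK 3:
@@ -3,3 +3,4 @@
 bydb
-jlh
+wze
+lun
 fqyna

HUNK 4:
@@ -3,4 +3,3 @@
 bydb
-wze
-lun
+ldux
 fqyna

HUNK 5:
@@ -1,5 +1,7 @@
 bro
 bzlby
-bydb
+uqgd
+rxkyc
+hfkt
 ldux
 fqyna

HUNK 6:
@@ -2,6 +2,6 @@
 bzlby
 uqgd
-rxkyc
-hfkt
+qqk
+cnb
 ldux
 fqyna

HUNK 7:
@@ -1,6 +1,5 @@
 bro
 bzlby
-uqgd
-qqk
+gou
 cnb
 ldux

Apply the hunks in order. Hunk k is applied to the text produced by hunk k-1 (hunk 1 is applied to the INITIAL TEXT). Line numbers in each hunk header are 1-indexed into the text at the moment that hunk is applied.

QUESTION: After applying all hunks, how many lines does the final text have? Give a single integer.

Answer: 6

Derivation:
Hunk 1: at line 1 remove [zdb,svf] add [wyo,eyici] -> 6 lines: bro bzlby wyo eyici jlh fqyna
Hunk 2: at line 1 remove [wyo,eyici] add [bydb] -> 5 lines: bro bzlby bydb jlh fqyna
Hunk 3: at line 3 remove [jlh] add [wze,lun] -> 6 lines: bro bzlby bydb wze lun fqyna
Hunk 4: at line 3 remove [wze,lun] add [ldux] -> 5 lines: bro bzlby bydb ldux fqyna
Hunk 5: at line 1 remove [bydb] add [uqgd,rxkyc,hfkt] -> 7 lines: bro bzlby uqgd rxkyc hfkt ldux fqyna
Hunk 6: at line 2 remove [rxkyc,hfkt] add [qqk,cnb] -> 7 lines: bro bzlby uqgd qqk cnb ldux fqyna
Hunk 7: at line 1 remove [uqgd,qqk] add [gou] -> 6 lines: bro bzlby gou cnb ldux fqyna
Final line count: 6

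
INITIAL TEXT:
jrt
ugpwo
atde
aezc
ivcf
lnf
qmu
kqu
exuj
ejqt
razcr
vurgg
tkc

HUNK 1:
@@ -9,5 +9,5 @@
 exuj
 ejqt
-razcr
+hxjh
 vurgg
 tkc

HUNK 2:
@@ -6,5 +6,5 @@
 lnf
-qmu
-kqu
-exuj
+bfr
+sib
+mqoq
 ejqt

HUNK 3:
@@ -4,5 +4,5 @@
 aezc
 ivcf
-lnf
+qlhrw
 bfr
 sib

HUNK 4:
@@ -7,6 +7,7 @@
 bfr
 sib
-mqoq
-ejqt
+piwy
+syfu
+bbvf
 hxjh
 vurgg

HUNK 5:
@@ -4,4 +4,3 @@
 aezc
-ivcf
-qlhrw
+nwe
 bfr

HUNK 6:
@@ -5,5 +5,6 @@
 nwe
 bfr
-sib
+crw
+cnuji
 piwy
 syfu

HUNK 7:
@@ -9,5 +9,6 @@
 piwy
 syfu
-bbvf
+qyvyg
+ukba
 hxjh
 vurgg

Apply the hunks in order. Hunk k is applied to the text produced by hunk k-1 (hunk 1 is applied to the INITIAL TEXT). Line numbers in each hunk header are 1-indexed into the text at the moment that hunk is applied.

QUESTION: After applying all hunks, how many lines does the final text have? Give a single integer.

Answer: 15

Derivation:
Hunk 1: at line 9 remove [razcr] add [hxjh] -> 13 lines: jrt ugpwo atde aezc ivcf lnf qmu kqu exuj ejqt hxjh vurgg tkc
Hunk 2: at line 6 remove [qmu,kqu,exuj] add [bfr,sib,mqoq] -> 13 lines: jrt ugpwo atde aezc ivcf lnf bfr sib mqoq ejqt hxjh vurgg tkc
Hunk 3: at line 4 remove [lnf] add [qlhrw] -> 13 lines: jrt ugpwo atde aezc ivcf qlhrw bfr sib mqoq ejqt hxjh vurgg tkc
Hunk 4: at line 7 remove [mqoq,ejqt] add [piwy,syfu,bbvf] -> 14 lines: jrt ugpwo atde aezc ivcf qlhrw bfr sib piwy syfu bbvf hxjh vurgg tkc
Hunk 5: at line 4 remove [ivcf,qlhrw] add [nwe] -> 13 lines: jrt ugpwo atde aezc nwe bfr sib piwy syfu bbvf hxjh vurgg tkc
Hunk 6: at line 5 remove [sib] add [crw,cnuji] -> 14 lines: jrt ugpwo atde aezc nwe bfr crw cnuji piwy syfu bbvf hxjh vurgg tkc
Hunk 7: at line 9 remove [bbvf] add [qyvyg,ukba] -> 15 lines: jrt ugpwo atde aezc nwe bfr crw cnuji piwy syfu qyvyg ukba hxjh vurgg tkc
Final line count: 15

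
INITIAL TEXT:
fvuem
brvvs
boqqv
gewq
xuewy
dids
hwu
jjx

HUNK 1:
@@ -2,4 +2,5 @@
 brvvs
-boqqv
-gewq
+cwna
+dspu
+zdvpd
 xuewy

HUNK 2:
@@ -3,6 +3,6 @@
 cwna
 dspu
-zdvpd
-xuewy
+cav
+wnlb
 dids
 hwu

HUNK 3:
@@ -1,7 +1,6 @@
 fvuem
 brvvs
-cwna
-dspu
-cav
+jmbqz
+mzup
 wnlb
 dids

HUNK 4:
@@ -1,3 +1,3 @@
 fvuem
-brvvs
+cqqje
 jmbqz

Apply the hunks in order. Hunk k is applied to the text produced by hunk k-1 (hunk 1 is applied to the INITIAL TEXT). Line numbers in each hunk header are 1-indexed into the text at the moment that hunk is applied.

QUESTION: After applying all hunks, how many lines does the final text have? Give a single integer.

Hunk 1: at line 2 remove [boqqv,gewq] add [cwna,dspu,zdvpd] -> 9 lines: fvuem brvvs cwna dspu zdvpd xuewy dids hwu jjx
Hunk 2: at line 3 remove [zdvpd,xuewy] add [cav,wnlb] -> 9 lines: fvuem brvvs cwna dspu cav wnlb dids hwu jjx
Hunk 3: at line 1 remove [cwna,dspu,cav] add [jmbqz,mzup] -> 8 lines: fvuem brvvs jmbqz mzup wnlb dids hwu jjx
Hunk 4: at line 1 remove [brvvs] add [cqqje] -> 8 lines: fvuem cqqje jmbqz mzup wnlb dids hwu jjx
Final line count: 8

Answer: 8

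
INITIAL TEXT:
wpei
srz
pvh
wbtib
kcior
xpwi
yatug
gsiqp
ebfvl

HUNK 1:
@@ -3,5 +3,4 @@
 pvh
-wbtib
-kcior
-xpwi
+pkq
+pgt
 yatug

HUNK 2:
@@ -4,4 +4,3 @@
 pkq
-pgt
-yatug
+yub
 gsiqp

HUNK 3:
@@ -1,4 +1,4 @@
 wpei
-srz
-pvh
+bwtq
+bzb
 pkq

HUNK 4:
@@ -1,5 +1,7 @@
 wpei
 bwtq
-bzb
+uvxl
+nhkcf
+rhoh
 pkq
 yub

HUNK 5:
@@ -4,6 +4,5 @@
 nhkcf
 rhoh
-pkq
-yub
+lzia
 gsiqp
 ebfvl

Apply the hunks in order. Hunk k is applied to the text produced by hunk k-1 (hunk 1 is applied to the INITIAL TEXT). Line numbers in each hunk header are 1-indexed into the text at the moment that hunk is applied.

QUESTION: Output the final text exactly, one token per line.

Hunk 1: at line 3 remove [wbtib,kcior,xpwi] add [pkq,pgt] -> 8 lines: wpei srz pvh pkq pgt yatug gsiqp ebfvl
Hunk 2: at line 4 remove [pgt,yatug] add [yub] -> 7 lines: wpei srz pvh pkq yub gsiqp ebfvl
Hunk 3: at line 1 remove [srz,pvh] add [bwtq,bzb] -> 7 lines: wpei bwtq bzb pkq yub gsiqp ebfvl
Hunk 4: at line 1 remove [bzb] add [uvxl,nhkcf,rhoh] -> 9 lines: wpei bwtq uvxl nhkcf rhoh pkq yub gsiqp ebfvl
Hunk 5: at line 4 remove [pkq,yub] add [lzia] -> 8 lines: wpei bwtq uvxl nhkcf rhoh lzia gsiqp ebfvl

Answer: wpei
bwtq
uvxl
nhkcf
rhoh
lzia
gsiqp
ebfvl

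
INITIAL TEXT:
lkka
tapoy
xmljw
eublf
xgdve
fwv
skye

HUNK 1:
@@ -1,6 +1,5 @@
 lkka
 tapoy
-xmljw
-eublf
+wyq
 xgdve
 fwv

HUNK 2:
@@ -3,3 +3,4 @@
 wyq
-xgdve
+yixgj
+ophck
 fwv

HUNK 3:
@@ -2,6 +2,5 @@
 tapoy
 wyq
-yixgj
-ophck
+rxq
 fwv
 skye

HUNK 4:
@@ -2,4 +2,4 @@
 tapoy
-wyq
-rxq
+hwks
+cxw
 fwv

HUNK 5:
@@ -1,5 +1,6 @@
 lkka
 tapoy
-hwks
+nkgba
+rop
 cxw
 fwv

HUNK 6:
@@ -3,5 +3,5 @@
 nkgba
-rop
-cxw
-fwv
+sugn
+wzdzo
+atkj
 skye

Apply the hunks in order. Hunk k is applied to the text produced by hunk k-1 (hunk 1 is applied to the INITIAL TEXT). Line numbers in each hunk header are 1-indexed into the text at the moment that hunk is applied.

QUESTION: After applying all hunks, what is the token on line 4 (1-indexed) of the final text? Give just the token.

Hunk 1: at line 1 remove [xmljw,eublf] add [wyq] -> 6 lines: lkka tapoy wyq xgdve fwv skye
Hunk 2: at line 3 remove [xgdve] add [yixgj,ophck] -> 7 lines: lkka tapoy wyq yixgj ophck fwv skye
Hunk 3: at line 2 remove [yixgj,ophck] add [rxq] -> 6 lines: lkka tapoy wyq rxq fwv skye
Hunk 4: at line 2 remove [wyq,rxq] add [hwks,cxw] -> 6 lines: lkka tapoy hwks cxw fwv skye
Hunk 5: at line 1 remove [hwks] add [nkgba,rop] -> 7 lines: lkka tapoy nkgba rop cxw fwv skye
Hunk 6: at line 3 remove [rop,cxw,fwv] add [sugn,wzdzo,atkj] -> 7 lines: lkka tapoy nkgba sugn wzdzo atkj skye
Final line 4: sugn

Answer: sugn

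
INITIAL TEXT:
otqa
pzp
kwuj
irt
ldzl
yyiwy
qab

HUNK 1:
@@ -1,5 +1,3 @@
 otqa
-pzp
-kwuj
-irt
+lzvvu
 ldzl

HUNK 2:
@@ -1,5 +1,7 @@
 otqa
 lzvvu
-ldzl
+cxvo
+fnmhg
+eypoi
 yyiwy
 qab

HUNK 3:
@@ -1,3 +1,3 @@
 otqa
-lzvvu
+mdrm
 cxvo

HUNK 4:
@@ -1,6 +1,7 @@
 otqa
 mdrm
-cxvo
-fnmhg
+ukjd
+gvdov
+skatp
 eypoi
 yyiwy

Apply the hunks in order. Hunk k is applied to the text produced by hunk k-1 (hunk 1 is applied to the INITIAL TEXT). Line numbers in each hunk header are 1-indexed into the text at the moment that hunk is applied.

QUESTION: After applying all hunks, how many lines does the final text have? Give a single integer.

Hunk 1: at line 1 remove [pzp,kwuj,irt] add [lzvvu] -> 5 lines: otqa lzvvu ldzl yyiwy qab
Hunk 2: at line 1 remove [ldzl] add [cxvo,fnmhg,eypoi] -> 7 lines: otqa lzvvu cxvo fnmhg eypoi yyiwy qab
Hunk 3: at line 1 remove [lzvvu] add [mdrm] -> 7 lines: otqa mdrm cxvo fnmhg eypoi yyiwy qab
Hunk 4: at line 1 remove [cxvo,fnmhg] add [ukjd,gvdov,skatp] -> 8 lines: otqa mdrm ukjd gvdov skatp eypoi yyiwy qab
Final line count: 8

Answer: 8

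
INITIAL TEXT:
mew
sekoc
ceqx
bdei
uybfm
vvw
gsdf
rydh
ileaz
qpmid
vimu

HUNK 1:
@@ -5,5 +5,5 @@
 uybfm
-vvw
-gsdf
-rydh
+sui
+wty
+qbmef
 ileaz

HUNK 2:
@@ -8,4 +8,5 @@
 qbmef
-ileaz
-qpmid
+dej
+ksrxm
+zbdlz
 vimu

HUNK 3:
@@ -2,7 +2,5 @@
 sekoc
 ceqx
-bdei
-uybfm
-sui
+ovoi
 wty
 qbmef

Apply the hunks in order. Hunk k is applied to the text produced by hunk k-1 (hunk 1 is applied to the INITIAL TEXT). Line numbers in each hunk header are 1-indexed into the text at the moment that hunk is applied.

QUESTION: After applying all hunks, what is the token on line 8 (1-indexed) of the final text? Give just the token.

Hunk 1: at line 5 remove [vvw,gsdf,rydh] add [sui,wty,qbmef] -> 11 lines: mew sekoc ceqx bdei uybfm sui wty qbmef ileaz qpmid vimu
Hunk 2: at line 8 remove [ileaz,qpmid] add [dej,ksrxm,zbdlz] -> 12 lines: mew sekoc ceqx bdei uybfm sui wty qbmef dej ksrxm zbdlz vimu
Hunk 3: at line 2 remove [bdei,uybfm,sui] add [ovoi] -> 10 lines: mew sekoc ceqx ovoi wty qbmef dej ksrxm zbdlz vimu
Final line 8: ksrxm

Answer: ksrxm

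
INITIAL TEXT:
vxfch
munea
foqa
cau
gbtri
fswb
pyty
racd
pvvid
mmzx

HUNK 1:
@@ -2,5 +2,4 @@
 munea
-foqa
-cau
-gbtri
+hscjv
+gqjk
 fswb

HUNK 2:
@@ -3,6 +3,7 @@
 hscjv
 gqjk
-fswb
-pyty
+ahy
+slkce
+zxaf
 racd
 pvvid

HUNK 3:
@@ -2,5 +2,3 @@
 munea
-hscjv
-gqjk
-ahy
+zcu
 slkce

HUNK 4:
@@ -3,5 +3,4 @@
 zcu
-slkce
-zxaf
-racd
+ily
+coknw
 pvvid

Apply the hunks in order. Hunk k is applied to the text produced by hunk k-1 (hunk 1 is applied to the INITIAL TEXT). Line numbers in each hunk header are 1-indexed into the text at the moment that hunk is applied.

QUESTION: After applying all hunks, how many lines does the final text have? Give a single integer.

Hunk 1: at line 2 remove [foqa,cau,gbtri] add [hscjv,gqjk] -> 9 lines: vxfch munea hscjv gqjk fswb pyty racd pvvid mmzx
Hunk 2: at line 3 remove [fswb,pyty] add [ahy,slkce,zxaf] -> 10 lines: vxfch munea hscjv gqjk ahy slkce zxaf racd pvvid mmzx
Hunk 3: at line 2 remove [hscjv,gqjk,ahy] add [zcu] -> 8 lines: vxfch munea zcu slkce zxaf racd pvvid mmzx
Hunk 4: at line 3 remove [slkce,zxaf,racd] add [ily,coknw] -> 7 lines: vxfch munea zcu ily coknw pvvid mmzx
Final line count: 7

Answer: 7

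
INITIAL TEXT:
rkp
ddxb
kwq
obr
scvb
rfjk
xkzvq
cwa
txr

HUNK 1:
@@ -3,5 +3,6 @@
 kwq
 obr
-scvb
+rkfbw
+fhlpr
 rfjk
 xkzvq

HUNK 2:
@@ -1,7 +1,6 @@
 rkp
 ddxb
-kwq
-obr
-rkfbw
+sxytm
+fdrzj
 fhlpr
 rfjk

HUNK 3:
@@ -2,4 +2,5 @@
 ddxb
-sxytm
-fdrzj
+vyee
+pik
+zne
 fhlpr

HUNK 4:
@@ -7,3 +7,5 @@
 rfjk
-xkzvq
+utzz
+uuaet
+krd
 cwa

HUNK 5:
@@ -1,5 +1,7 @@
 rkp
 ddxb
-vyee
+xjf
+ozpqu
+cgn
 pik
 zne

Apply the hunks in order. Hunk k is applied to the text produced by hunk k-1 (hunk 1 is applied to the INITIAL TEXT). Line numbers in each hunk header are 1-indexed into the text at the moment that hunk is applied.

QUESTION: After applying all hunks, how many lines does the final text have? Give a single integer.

Hunk 1: at line 3 remove [scvb] add [rkfbw,fhlpr] -> 10 lines: rkp ddxb kwq obr rkfbw fhlpr rfjk xkzvq cwa txr
Hunk 2: at line 1 remove [kwq,obr,rkfbw] add [sxytm,fdrzj] -> 9 lines: rkp ddxb sxytm fdrzj fhlpr rfjk xkzvq cwa txr
Hunk 3: at line 2 remove [sxytm,fdrzj] add [vyee,pik,zne] -> 10 lines: rkp ddxb vyee pik zne fhlpr rfjk xkzvq cwa txr
Hunk 4: at line 7 remove [xkzvq] add [utzz,uuaet,krd] -> 12 lines: rkp ddxb vyee pik zne fhlpr rfjk utzz uuaet krd cwa txr
Hunk 5: at line 1 remove [vyee] add [xjf,ozpqu,cgn] -> 14 lines: rkp ddxb xjf ozpqu cgn pik zne fhlpr rfjk utzz uuaet krd cwa txr
Final line count: 14

Answer: 14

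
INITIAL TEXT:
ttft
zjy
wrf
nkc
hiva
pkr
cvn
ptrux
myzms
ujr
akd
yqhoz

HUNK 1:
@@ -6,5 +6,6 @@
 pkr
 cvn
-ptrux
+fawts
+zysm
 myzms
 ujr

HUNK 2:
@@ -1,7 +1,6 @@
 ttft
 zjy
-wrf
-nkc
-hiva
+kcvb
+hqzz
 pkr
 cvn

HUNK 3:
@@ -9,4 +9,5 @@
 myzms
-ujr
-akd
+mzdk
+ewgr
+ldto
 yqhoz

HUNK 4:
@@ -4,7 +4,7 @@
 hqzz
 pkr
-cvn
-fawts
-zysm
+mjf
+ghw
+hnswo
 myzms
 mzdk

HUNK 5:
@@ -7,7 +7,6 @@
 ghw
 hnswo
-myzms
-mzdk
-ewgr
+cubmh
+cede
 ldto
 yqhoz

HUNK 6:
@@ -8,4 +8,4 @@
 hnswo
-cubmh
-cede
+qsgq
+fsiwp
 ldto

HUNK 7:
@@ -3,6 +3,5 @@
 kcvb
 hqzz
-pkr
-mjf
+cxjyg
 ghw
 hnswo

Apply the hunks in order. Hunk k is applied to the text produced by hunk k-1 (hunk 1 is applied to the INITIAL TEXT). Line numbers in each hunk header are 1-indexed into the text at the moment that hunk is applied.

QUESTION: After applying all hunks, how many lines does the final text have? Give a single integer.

Answer: 11

Derivation:
Hunk 1: at line 6 remove [ptrux] add [fawts,zysm] -> 13 lines: ttft zjy wrf nkc hiva pkr cvn fawts zysm myzms ujr akd yqhoz
Hunk 2: at line 1 remove [wrf,nkc,hiva] add [kcvb,hqzz] -> 12 lines: ttft zjy kcvb hqzz pkr cvn fawts zysm myzms ujr akd yqhoz
Hunk 3: at line 9 remove [ujr,akd] add [mzdk,ewgr,ldto] -> 13 lines: ttft zjy kcvb hqzz pkr cvn fawts zysm myzms mzdk ewgr ldto yqhoz
Hunk 4: at line 4 remove [cvn,fawts,zysm] add [mjf,ghw,hnswo] -> 13 lines: ttft zjy kcvb hqzz pkr mjf ghw hnswo myzms mzdk ewgr ldto yqhoz
Hunk 5: at line 7 remove [myzms,mzdk,ewgr] add [cubmh,cede] -> 12 lines: ttft zjy kcvb hqzz pkr mjf ghw hnswo cubmh cede ldto yqhoz
Hunk 6: at line 8 remove [cubmh,cede] add [qsgq,fsiwp] -> 12 lines: ttft zjy kcvb hqzz pkr mjf ghw hnswo qsgq fsiwp ldto yqhoz
Hunk 7: at line 3 remove [pkr,mjf] add [cxjyg] -> 11 lines: ttft zjy kcvb hqzz cxjyg ghw hnswo qsgq fsiwp ldto yqhoz
Final line count: 11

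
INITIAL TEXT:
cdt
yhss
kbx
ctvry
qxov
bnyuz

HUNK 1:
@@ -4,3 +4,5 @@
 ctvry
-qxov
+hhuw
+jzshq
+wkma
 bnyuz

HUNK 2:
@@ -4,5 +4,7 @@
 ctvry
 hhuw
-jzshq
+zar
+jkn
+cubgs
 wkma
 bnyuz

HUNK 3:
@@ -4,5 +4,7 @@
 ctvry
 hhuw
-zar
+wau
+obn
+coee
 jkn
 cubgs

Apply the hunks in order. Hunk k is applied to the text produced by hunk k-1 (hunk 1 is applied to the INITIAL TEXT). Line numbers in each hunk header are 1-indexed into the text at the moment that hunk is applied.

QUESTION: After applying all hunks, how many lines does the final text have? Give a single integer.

Answer: 12

Derivation:
Hunk 1: at line 4 remove [qxov] add [hhuw,jzshq,wkma] -> 8 lines: cdt yhss kbx ctvry hhuw jzshq wkma bnyuz
Hunk 2: at line 4 remove [jzshq] add [zar,jkn,cubgs] -> 10 lines: cdt yhss kbx ctvry hhuw zar jkn cubgs wkma bnyuz
Hunk 3: at line 4 remove [zar] add [wau,obn,coee] -> 12 lines: cdt yhss kbx ctvry hhuw wau obn coee jkn cubgs wkma bnyuz
Final line count: 12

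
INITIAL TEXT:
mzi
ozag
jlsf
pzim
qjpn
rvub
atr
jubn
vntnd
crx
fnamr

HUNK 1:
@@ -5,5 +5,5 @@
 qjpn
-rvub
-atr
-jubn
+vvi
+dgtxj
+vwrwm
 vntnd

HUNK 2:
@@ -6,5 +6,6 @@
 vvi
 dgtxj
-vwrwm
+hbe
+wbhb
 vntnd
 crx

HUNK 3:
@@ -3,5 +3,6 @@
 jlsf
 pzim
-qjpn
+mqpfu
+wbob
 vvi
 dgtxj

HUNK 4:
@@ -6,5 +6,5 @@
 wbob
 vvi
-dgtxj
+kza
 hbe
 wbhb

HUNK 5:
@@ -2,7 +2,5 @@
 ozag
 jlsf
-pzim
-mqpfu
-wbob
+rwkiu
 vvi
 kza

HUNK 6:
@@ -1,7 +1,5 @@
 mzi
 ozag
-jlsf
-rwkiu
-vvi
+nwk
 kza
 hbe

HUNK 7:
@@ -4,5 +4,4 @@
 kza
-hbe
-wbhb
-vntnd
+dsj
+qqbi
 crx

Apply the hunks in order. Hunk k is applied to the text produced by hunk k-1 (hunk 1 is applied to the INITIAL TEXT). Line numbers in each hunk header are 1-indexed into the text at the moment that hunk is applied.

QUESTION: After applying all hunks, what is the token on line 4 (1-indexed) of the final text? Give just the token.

Hunk 1: at line 5 remove [rvub,atr,jubn] add [vvi,dgtxj,vwrwm] -> 11 lines: mzi ozag jlsf pzim qjpn vvi dgtxj vwrwm vntnd crx fnamr
Hunk 2: at line 6 remove [vwrwm] add [hbe,wbhb] -> 12 lines: mzi ozag jlsf pzim qjpn vvi dgtxj hbe wbhb vntnd crx fnamr
Hunk 3: at line 3 remove [qjpn] add [mqpfu,wbob] -> 13 lines: mzi ozag jlsf pzim mqpfu wbob vvi dgtxj hbe wbhb vntnd crx fnamr
Hunk 4: at line 6 remove [dgtxj] add [kza] -> 13 lines: mzi ozag jlsf pzim mqpfu wbob vvi kza hbe wbhb vntnd crx fnamr
Hunk 5: at line 2 remove [pzim,mqpfu,wbob] add [rwkiu] -> 11 lines: mzi ozag jlsf rwkiu vvi kza hbe wbhb vntnd crx fnamr
Hunk 6: at line 1 remove [jlsf,rwkiu,vvi] add [nwk] -> 9 lines: mzi ozag nwk kza hbe wbhb vntnd crx fnamr
Hunk 7: at line 4 remove [hbe,wbhb,vntnd] add [dsj,qqbi] -> 8 lines: mzi ozag nwk kza dsj qqbi crx fnamr
Final line 4: kza

Answer: kza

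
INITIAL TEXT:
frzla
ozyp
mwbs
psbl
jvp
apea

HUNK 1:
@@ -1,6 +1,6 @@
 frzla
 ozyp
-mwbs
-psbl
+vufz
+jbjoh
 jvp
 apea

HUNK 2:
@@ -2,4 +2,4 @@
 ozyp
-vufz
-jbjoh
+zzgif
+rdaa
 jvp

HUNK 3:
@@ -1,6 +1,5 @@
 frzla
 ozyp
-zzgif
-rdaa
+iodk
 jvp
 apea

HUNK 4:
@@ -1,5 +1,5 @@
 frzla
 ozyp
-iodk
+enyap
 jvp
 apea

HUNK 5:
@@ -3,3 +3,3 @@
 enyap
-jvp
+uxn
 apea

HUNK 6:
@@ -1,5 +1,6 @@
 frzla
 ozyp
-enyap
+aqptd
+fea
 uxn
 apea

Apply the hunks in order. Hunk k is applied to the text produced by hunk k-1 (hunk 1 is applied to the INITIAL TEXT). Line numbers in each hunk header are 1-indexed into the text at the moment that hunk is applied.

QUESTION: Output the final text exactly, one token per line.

Answer: frzla
ozyp
aqptd
fea
uxn
apea

Derivation:
Hunk 1: at line 1 remove [mwbs,psbl] add [vufz,jbjoh] -> 6 lines: frzla ozyp vufz jbjoh jvp apea
Hunk 2: at line 2 remove [vufz,jbjoh] add [zzgif,rdaa] -> 6 lines: frzla ozyp zzgif rdaa jvp apea
Hunk 3: at line 1 remove [zzgif,rdaa] add [iodk] -> 5 lines: frzla ozyp iodk jvp apea
Hunk 4: at line 1 remove [iodk] add [enyap] -> 5 lines: frzla ozyp enyap jvp apea
Hunk 5: at line 3 remove [jvp] add [uxn] -> 5 lines: frzla ozyp enyap uxn apea
Hunk 6: at line 1 remove [enyap] add [aqptd,fea] -> 6 lines: frzla ozyp aqptd fea uxn apea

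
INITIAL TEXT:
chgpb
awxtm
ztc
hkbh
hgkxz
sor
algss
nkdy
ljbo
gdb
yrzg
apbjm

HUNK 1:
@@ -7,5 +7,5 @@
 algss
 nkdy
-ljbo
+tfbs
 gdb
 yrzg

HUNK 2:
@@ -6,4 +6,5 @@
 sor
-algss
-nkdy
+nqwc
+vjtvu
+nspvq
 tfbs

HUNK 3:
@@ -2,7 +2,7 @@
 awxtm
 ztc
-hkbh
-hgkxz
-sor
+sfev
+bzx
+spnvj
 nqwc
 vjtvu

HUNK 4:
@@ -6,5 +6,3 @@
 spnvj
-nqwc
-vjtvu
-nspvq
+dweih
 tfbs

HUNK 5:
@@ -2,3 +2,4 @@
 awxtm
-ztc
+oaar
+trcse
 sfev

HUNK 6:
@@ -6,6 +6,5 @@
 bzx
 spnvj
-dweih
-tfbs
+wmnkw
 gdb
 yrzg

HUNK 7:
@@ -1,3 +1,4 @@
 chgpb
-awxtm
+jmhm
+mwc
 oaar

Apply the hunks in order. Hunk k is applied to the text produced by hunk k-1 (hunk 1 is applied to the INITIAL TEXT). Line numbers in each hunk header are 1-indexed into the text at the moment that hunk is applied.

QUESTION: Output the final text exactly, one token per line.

Answer: chgpb
jmhm
mwc
oaar
trcse
sfev
bzx
spnvj
wmnkw
gdb
yrzg
apbjm

Derivation:
Hunk 1: at line 7 remove [ljbo] add [tfbs] -> 12 lines: chgpb awxtm ztc hkbh hgkxz sor algss nkdy tfbs gdb yrzg apbjm
Hunk 2: at line 6 remove [algss,nkdy] add [nqwc,vjtvu,nspvq] -> 13 lines: chgpb awxtm ztc hkbh hgkxz sor nqwc vjtvu nspvq tfbs gdb yrzg apbjm
Hunk 3: at line 2 remove [hkbh,hgkxz,sor] add [sfev,bzx,spnvj] -> 13 lines: chgpb awxtm ztc sfev bzx spnvj nqwc vjtvu nspvq tfbs gdb yrzg apbjm
Hunk 4: at line 6 remove [nqwc,vjtvu,nspvq] add [dweih] -> 11 lines: chgpb awxtm ztc sfev bzx spnvj dweih tfbs gdb yrzg apbjm
Hunk 5: at line 2 remove [ztc] add [oaar,trcse] -> 12 lines: chgpb awxtm oaar trcse sfev bzx spnvj dweih tfbs gdb yrzg apbjm
Hunk 6: at line 6 remove [dweih,tfbs] add [wmnkw] -> 11 lines: chgpb awxtm oaar trcse sfev bzx spnvj wmnkw gdb yrzg apbjm
Hunk 7: at line 1 remove [awxtm] add [jmhm,mwc] -> 12 lines: chgpb jmhm mwc oaar trcse sfev bzx spnvj wmnkw gdb yrzg apbjm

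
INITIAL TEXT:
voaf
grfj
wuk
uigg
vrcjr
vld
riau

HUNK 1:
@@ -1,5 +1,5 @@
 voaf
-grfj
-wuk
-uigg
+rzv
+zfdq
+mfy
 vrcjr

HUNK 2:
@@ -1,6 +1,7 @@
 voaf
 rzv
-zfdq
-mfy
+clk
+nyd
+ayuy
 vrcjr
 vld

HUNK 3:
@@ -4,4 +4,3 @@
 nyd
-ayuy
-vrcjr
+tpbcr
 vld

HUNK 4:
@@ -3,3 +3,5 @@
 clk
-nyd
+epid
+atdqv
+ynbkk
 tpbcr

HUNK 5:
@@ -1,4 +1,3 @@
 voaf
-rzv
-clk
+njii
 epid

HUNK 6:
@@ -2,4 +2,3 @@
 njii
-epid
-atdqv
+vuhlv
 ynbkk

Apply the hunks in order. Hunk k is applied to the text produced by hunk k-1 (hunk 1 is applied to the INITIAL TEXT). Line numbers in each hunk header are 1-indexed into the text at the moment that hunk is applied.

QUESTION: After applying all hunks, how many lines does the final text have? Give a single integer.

Answer: 7

Derivation:
Hunk 1: at line 1 remove [grfj,wuk,uigg] add [rzv,zfdq,mfy] -> 7 lines: voaf rzv zfdq mfy vrcjr vld riau
Hunk 2: at line 1 remove [zfdq,mfy] add [clk,nyd,ayuy] -> 8 lines: voaf rzv clk nyd ayuy vrcjr vld riau
Hunk 3: at line 4 remove [ayuy,vrcjr] add [tpbcr] -> 7 lines: voaf rzv clk nyd tpbcr vld riau
Hunk 4: at line 3 remove [nyd] add [epid,atdqv,ynbkk] -> 9 lines: voaf rzv clk epid atdqv ynbkk tpbcr vld riau
Hunk 5: at line 1 remove [rzv,clk] add [njii] -> 8 lines: voaf njii epid atdqv ynbkk tpbcr vld riau
Hunk 6: at line 2 remove [epid,atdqv] add [vuhlv] -> 7 lines: voaf njii vuhlv ynbkk tpbcr vld riau
Final line count: 7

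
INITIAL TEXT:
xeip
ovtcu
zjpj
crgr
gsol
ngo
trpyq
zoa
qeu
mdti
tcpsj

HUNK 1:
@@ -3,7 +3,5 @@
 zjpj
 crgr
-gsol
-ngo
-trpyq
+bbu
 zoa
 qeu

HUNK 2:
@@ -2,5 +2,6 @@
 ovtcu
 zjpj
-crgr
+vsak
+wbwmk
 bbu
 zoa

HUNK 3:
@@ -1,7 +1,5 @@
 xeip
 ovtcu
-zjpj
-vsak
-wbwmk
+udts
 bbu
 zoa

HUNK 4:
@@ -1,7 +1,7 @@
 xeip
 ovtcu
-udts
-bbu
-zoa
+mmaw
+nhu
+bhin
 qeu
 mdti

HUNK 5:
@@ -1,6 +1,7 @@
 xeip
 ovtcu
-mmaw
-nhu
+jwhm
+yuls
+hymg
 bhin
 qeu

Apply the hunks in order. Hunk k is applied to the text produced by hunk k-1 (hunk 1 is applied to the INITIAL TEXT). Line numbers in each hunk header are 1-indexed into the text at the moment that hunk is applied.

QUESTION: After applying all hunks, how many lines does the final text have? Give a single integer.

Answer: 9

Derivation:
Hunk 1: at line 3 remove [gsol,ngo,trpyq] add [bbu] -> 9 lines: xeip ovtcu zjpj crgr bbu zoa qeu mdti tcpsj
Hunk 2: at line 2 remove [crgr] add [vsak,wbwmk] -> 10 lines: xeip ovtcu zjpj vsak wbwmk bbu zoa qeu mdti tcpsj
Hunk 3: at line 1 remove [zjpj,vsak,wbwmk] add [udts] -> 8 lines: xeip ovtcu udts bbu zoa qeu mdti tcpsj
Hunk 4: at line 1 remove [udts,bbu,zoa] add [mmaw,nhu,bhin] -> 8 lines: xeip ovtcu mmaw nhu bhin qeu mdti tcpsj
Hunk 5: at line 1 remove [mmaw,nhu] add [jwhm,yuls,hymg] -> 9 lines: xeip ovtcu jwhm yuls hymg bhin qeu mdti tcpsj
Final line count: 9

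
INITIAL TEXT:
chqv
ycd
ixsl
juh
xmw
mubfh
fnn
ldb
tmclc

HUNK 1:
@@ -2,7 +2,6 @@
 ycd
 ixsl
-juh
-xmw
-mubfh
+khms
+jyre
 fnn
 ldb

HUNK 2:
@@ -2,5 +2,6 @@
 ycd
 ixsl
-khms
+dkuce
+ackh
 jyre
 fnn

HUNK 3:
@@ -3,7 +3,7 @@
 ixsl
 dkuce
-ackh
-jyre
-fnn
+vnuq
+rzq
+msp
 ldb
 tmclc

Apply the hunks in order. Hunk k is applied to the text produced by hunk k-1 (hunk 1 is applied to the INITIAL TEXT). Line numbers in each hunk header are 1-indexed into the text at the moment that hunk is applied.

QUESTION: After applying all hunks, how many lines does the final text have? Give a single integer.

Hunk 1: at line 2 remove [juh,xmw,mubfh] add [khms,jyre] -> 8 lines: chqv ycd ixsl khms jyre fnn ldb tmclc
Hunk 2: at line 2 remove [khms] add [dkuce,ackh] -> 9 lines: chqv ycd ixsl dkuce ackh jyre fnn ldb tmclc
Hunk 3: at line 3 remove [ackh,jyre,fnn] add [vnuq,rzq,msp] -> 9 lines: chqv ycd ixsl dkuce vnuq rzq msp ldb tmclc
Final line count: 9

Answer: 9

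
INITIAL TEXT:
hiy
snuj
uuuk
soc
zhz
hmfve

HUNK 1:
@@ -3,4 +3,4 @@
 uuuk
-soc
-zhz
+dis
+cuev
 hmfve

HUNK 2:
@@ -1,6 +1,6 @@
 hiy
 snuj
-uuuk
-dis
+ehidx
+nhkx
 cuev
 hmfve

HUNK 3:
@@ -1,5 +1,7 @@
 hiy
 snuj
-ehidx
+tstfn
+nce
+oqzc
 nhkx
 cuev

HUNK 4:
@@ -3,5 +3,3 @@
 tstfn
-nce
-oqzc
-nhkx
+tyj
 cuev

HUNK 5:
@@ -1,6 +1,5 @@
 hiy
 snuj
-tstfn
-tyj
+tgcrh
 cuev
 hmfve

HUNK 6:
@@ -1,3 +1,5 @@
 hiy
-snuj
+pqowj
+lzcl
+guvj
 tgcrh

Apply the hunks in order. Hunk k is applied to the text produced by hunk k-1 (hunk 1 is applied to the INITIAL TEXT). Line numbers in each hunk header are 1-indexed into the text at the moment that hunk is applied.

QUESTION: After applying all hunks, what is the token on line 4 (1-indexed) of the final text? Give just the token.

Hunk 1: at line 3 remove [soc,zhz] add [dis,cuev] -> 6 lines: hiy snuj uuuk dis cuev hmfve
Hunk 2: at line 1 remove [uuuk,dis] add [ehidx,nhkx] -> 6 lines: hiy snuj ehidx nhkx cuev hmfve
Hunk 3: at line 1 remove [ehidx] add [tstfn,nce,oqzc] -> 8 lines: hiy snuj tstfn nce oqzc nhkx cuev hmfve
Hunk 4: at line 3 remove [nce,oqzc,nhkx] add [tyj] -> 6 lines: hiy snuj tstfn tyj cuev hmfve
Hunk 5: at line 1 remove [tstfn,tyj] add [tgcrh] -> 5 lines: hiy snuj tgcrh cuev hmfve
Hunk 6: at line 1 remove [snuj] add [pqowj,lzcl,guvj] -> 7 lines: hiy pqowj lzcl guvj tgcrh cuev hmfve
Final line 4: guvj

Answer: guvj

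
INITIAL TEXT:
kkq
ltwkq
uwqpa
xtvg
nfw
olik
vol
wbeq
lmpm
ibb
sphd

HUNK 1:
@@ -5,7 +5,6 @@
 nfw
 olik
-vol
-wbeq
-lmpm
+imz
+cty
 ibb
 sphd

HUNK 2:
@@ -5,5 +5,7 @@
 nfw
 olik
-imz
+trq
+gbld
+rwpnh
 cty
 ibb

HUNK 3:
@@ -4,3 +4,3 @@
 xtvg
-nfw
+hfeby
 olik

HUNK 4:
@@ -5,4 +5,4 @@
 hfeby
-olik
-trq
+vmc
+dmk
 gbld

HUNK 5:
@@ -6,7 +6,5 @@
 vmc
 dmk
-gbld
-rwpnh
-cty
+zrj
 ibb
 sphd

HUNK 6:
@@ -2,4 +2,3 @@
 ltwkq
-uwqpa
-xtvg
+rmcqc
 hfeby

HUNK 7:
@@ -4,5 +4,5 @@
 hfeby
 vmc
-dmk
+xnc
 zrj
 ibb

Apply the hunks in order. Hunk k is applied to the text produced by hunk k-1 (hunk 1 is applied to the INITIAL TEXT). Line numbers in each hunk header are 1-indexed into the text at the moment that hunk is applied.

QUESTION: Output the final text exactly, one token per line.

Hunk 1: at line 5 remove [vol,wbeq,lmpm] add [imz,cty] -> 10 lines: kkq ltwkq uwqpa xtvg nfw olik imz cty ibb sphd
Hunk 2: at line 5 remove [imz] add [trq,gbld,rwpnh] -> 12 lines: kkq ltwkq uwqpa xtvg nfw olik trq gbld rwpnh cty ibb sphd
Hunk 3: at line 4 remove [nfw] add [hfeby] -> 12 lines: kkq ltwkq uwqpa xtvg hfeby olik trq gbld rwpnh cty ibb sphd
Hunk 4: at line 5 remove [olik,trq] add [vmc,dmk] -> 12 lines: kkq ltwkq uwqpa xtvg hfeby vmc dmk gbld rwpnh cty ibb sphd
Hunk 5: at line 6 remove [gbld,rwpnh,cty] add [zrj] -> 10 lines: kkq ltwkq uwqpa xtvg hfeby vmc dmk zrj ibb sphd
Hunk 6: at line 2 remove [uwqpa,xtvg] add [rmcqc] -> 9 lines: kkq ltwkq rmcqc hfeby vmc dmk zrj ibb sphd
Hunk 7: at line 4 remove [dmk] add [xnc] -> 9 lines: kkq ltwkq rmcqc hfeby vmc xnc zrj ibb sphd

Answer: kkq
ltwkq
rmcqc
hfeby
vmc
xnc
zrj
ibb
sphd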